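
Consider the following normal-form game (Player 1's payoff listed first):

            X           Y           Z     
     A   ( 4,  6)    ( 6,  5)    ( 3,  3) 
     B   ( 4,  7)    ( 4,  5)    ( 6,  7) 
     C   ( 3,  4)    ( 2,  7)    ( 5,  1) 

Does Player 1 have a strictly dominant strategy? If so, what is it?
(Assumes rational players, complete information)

No strictly dominant strategy exists for Player 1

Work:
A strategy strictly dominates another if it gives a strictly higher payoff against every opponent action. Compare each pair of P1's strategies column-by-column:
  A vs B: [4 vs 4, 6 vs 4, 3 vs 6] → A does not strictly dominate B (column X: 4 ≤ 4)
  A vs C: [4 vs 3, 6 vs 2, 3 vs 5] → A does not strictly dominate C (column Z: 3 ≤ 5)
  B vs A: [4 vs 4, 4 vs 6, 6 vs 3] → B does not strictly dominate A (column X: 4 ≤ 4)
  B vs C: [4 vs 3, 4 vs 2, 6 vs 5] → B strictly dominates C
  C vs A: [3 vs 4, 2 vs 6, 5 vs 3] → C does not strictly dominate A (column X: 3 ≤ 4)
  C vs B: [3 vs 4, 2 vs 4, 5 vs 6] → C does not strictly dominate B (column X: 3 ≤ 4)
No single strategy strictly dominates all others → no strictly dominant strategy.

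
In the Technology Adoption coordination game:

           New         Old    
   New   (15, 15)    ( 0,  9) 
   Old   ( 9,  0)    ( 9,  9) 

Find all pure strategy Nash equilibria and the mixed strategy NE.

Pure NE: (New, New) and (Old, Old); Mixed NE: p = 0.6, q = 0.6

Work:
Check pure NE:
(New, New): (15, 15) - no unilateral deviation beneficial
(Old, Old): (9, 9) - no unilateral deviation beneficial
Mixed NE: P1 plays New with p = 0.6, P2 plays New with q = 0.6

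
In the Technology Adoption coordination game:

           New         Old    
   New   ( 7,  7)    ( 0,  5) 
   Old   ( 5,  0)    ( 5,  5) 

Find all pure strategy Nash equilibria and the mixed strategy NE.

Pure NE: (New, New) and (Old, Old); Mixed NE: p = 0.7143, q = 0.7143

Work:
Check pure NE:
(New, New): (7, 7) - no unilateral deviation beneficial
(Old, Old): (5, 5) - no unilateral deviation beneficial
Mixed NE: P1 plays New with p = 0.7143, P2 plays New with q = 0.7143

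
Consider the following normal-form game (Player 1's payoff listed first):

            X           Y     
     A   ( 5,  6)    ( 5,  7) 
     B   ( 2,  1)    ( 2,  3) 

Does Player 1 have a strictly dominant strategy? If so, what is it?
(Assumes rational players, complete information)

Yes, Player 1's strictly dominant strategy is A

Work:
A strategy strictly dominates another if it gives a strictly higher payoff against every opponent action. Compare each pair of P1's strategies column-by-column:
  A vs B: [5 vs 2, 5 vs 2] → A strictly dominates B
  B vs A: [2 vs 5, 2 vs 5] → B does not strictly dominate A (column X: 2 ≤ 5)
A strictly dominates every other strategy → strictly dominant.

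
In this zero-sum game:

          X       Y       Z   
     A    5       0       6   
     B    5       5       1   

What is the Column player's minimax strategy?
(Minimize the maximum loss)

Column should play X or Y (all achieve the minimum), value = 5

Work:
Column player minimizes Row's maximum payoff:
Column X: max payoff to Row = 5
Column Y: max payoff to Row = 5
Column Z: max payoff to Row = 6
Minimum is 5, achieved by columns X, Y (tied).
Each of X or Y is a minimax strategy.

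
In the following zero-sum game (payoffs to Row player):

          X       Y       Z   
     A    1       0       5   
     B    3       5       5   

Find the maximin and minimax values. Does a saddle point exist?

Maximin = 3, Minimax = 3, Saddle: True

Work:
Row minimums: [0, 3] → maximin = 3
Column maximums: [3, 5, 5] → minimax = 3
Saddle point exists! Game value = 3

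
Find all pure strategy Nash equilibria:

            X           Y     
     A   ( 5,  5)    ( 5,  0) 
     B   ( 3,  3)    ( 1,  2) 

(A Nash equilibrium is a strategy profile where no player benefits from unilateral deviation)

Nash equilibrium: (A, X)

Work:
Best responses:
  P1 vs X: payoffs [5, 3] → best response A (payoff 5)
  P1 vs Y: payoffs [5, 1] → best response A (payoff 5)
  P2 vs A: payoffs [5, 0] → best response X (payoff 5)
  P2 vs B: payoffs [3, 2] → best response X (payoff 3)
Mutual best responses: (A,X) → Nash equilibria.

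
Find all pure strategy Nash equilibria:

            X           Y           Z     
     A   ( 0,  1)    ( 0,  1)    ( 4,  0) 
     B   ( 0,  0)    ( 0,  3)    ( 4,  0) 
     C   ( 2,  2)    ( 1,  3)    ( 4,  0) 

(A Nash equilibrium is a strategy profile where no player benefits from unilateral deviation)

Nash equilibrium: (C, Y)

Work:
Best responses:
  P1 vs X: payoffs [0, 0, 2] → best response C (payoff 2)
  P1 vs Y: payoffs [0, 0, 1] → best response C (payoff 1)
  P1 vs Z: payoffs [4, 4, 4] → best response A/B/C (payoff 4)
  P2 vs A: payoffs [1, 1, 0] → best response X/Y (payoff 1)
  P2 vs B: payoffs [0, 3, 0] → best response Y (payoff 3)
  P2 vs C: payoffs [2, 3, 0] → best response Y (payoff 3)
Mutual best responses: (C,Y) → Nash equilibria.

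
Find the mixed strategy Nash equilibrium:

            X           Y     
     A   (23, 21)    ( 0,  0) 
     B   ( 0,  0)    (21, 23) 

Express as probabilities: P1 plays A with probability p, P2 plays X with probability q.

p = 0.5227, q = 0.4773

Work:
Find probabilities that make opponent indifferent:
P2 chooses q to make P1 indifferent between A and B
P1 chooses p to make P2 indifferent between X and Y
Mixed NE: P1 plays (A: 0.5227, B: 0.4773), P2 plays (X: 0.4773, Y: 0.5227)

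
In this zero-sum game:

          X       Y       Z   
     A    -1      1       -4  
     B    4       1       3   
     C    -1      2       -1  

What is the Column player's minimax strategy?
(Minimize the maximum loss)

Column should play Y, value = 2

Work:
Column player minimizes Row's maximum payoff:
Column X: max payoff to Row = 4
Column Y: max payoff to Row = 2
Column Z: max payoff to Row = 3
Minimum is 2, achieved by column Y.
Minimax strategy: Y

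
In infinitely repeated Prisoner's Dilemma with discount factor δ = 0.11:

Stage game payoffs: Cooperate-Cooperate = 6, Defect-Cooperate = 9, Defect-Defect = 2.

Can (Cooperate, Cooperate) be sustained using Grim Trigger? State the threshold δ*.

δ* = 0.4286; since δ = 0.11 < 0.4286, cooperation cannot be sustained

Work:
For Grim Trigger:
Cooperate forever: 6/(1-δ)
Defect then punished: 9 + 2·δ/(1-δ)
Need: 6/(1-δ) ≥ 9 + 2·δ/(1-δ)
Solving: δ ≥ (T-R)/(T-P) = (9-6)/(9-2) = 0.4286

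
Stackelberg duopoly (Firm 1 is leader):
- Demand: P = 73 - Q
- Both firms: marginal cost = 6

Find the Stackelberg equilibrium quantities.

q₁* (leader) = 33.5, q₂* (follower) = 16.75

Work:
Follower's reaction: q₂ = (a - c - q₁)/2
Leader substitutes: π₁ = q₁·(a - q₁ - (a-c-q₁)/2 - c)
FOC: q₁* = (73 - 6)/2 = 33.50
Then: q₂* = (73 - 6 - 33.5)/2 = 16.75
Leader has first-mover advantage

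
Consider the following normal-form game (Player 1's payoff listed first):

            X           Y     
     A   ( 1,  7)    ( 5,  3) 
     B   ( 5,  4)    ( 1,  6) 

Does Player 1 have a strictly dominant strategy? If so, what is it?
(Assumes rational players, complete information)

No strictly dominant strategy exists for Player 1

Work:
A strategy strictly dominates another if it gives a strictly higher payoff against every opponent action. Compare each pair of P1's strategies column-by-column:
  A vs B: [1 vs 5, 5 vs 1] → A does not strictly dominate B (column X: 1 ≤ 5)
  B vs A: [5 vs 1, 1 vs 5] → B does not strictly dominate A (column Y: 1 ≤ 5)
No single strategy strictly dominates all others → no strictly dominant strategy.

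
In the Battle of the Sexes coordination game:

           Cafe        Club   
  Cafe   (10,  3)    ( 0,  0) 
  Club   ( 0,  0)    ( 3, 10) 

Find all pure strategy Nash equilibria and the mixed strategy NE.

Pure NE: (Cafe, Cafe) and (Club, Club); Mixed NE: p = 0.7692, q = 0.2308

Work:
Check pure NE:
(Cafe, Cafe): (10, 3) - no unilateral deviation beneficial
(Club, Club): (3, 10) - no unilateral deviation beneficial
Mixed NE: P1 plays Cafe with p = 0.7692, P2 plays Cafe with q = 0.2308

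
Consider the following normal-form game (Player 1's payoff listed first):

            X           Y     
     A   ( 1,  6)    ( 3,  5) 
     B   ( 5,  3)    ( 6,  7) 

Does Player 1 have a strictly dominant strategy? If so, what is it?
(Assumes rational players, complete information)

Yes, Player 1's strictly dominant strategy is B

Work:
A strategy strictly dominates another if it gives a strictly higher payoff against every opponent action. Compare each pair of P1's strategies column-by-column:
  A vs B: [1 vs 5, 3 vs 6] → A does not strictly dominate B (column X: 1 ≤ 5)
  B vs A: [5 vs 1, 6 vs 3] → B strictly dominates A
B strictly dominates every other strategy → strictly dominant.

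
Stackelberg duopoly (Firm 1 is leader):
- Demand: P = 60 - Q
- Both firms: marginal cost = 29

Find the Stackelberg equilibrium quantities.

q₁* (leader) = 15.5, q₂* (follower) = 7.75

Work:
Follower's reaction: q₂ = (a - c - q₁)/2
Leader substitutes: π₁ = q₁·(a - q₁ - (a-c-q₁)/2 - c)
FOC: q₁* = (60 - 29)/2 = 15.50
Then: q₂* = (60 - 29 - 15.5)/2 = 7.75
Leader has first-mover advantage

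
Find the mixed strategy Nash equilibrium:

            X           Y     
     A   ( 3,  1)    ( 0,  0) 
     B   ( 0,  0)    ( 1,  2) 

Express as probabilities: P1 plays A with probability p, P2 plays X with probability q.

p = 0.6667, q = 0.25

Work:
Find probabilities that make opponent indifferent:
P2 chooses q to make P1 indifferent between A and B
P1 chooses p to make P2 indifferent between X and Y
Mixed NE: P1 plays (A: 0.6667, B: 0.3333), P2 plays (X: 0.25, Y: 0.75)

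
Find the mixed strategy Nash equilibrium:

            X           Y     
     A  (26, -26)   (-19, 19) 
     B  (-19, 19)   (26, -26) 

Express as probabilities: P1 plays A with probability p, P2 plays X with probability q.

p = 0.5, q = 0.5

Work:
Find probabilities that make opponent indifferent:
P2 chooses q to make P1 indifferent between A and B
P1 chooses p to make P2 indifferent between X and Y
Mixed NE: P1 plays (A: 0.5, B: 0.5), P2 plays (X: 0.5, Y: 0.5)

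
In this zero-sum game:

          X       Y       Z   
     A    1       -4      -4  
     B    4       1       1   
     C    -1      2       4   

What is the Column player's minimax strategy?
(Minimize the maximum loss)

Column should play Y, value = 2

Work:
Column player minimizes Row's maximum payoff:
Column X: max payoff to Row = 4
Column Y: max payoff to Row = 2
Column Z: max payoff to Row = 4
Minimum is 2, achieved by column Y.
Minimax strategy: Y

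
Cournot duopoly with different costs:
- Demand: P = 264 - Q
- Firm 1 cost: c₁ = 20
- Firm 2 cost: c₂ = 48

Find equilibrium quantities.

q₁* = 90.67, q₂* = 62.67

Work:
Reaction: q₁ = (264 - 20 - q₂)/2
Reaction: q₂ = (264 - 48 - q₁)/2
Solve simultaneously:
q₁* = (264 - 2×20 + 48)/3 = 90.67
q₂* = (264 - 2×48 + 20)/3 = 62.67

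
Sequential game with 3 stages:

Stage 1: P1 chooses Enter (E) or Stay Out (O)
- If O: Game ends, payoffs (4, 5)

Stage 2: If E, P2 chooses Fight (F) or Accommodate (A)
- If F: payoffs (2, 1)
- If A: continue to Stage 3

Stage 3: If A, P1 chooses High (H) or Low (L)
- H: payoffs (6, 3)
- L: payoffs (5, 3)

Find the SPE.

SPE: (E, A, H); Outcome (6, 3)

Work:
Stage 3: P1 chooses H (6 vs 5)
Stage 2: P2: F->1, A->3 (anticipating H). Choose A
Stage 1: P1: O->4, E->6 (anticipating A, H). Choose E
SPE path: E -> A -> H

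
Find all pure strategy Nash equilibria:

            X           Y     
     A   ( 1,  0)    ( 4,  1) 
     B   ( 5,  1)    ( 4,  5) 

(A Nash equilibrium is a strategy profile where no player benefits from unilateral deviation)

Nash equilibrium: (A, Y), (B, Y)

Work:
Best responses:
  P1 vs X: payoffs [1, 5] → best response B (payoff 5)
  P1 vs Y: payoffs [4, 4] → best response A/B (payoff 4)
  P2 vs A: payoffs [0, 1] → best response Y (payoff 1)
  P2 vs B: payoffs [1, 5] → best response Y (payoff 5)
Mutual best responses: (A,Y), (B,Y) → Nash equilibria.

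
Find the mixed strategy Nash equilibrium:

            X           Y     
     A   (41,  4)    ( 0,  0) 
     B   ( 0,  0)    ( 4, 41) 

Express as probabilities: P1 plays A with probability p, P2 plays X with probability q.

p = 0.9111, q = 0.0889

Work:
Find probabilities that make opponent indifferent:
P2 chooses q to make P1 indifferent between A and B
P1 chooses p to make P2 indifferent between X and Y
Mixed NE: P1 plays (A: 0.9111, B: 0.0889), P2 plays (X: 0.0889, Y: 0.9111)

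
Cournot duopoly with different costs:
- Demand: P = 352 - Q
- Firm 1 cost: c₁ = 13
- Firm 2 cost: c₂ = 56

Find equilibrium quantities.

q₁* = 127.33, q₂* = 84.33

Work:
Reaction: q₁ = (352 - 13 - q₂)/2
Reaction: q₂ = (352 - 56 - q₁)/2
Solve simultaneously:
q₁* = (352 - 2×13 + 56)/3 = 127.33
q₂* = (352 - 2×56 + 13)/3 = 84.33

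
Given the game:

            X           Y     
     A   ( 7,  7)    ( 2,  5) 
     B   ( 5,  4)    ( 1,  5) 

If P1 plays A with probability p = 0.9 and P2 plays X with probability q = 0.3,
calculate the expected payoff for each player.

E[P1] = 3.37, E[P2] = 5.51

Work:
E[P1] = p·q·π₁(A,X) + p·(1-q)·π₁(A,Y) + (1-p)·q·π₁(B,X) + (1-p)·(1-q)·π₁(B,Y)
= 0.9·0.3·7 + 0.9·0.7·2 + 0.1·0.3·5 + 0.1·0.7·1
= 3.37

E[P2] = 5.51 (similar calculation)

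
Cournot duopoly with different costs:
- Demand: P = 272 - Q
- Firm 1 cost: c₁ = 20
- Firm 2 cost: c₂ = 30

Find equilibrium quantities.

q₁* = 87.33, q₂* = 77.33

Work:
Reaction: q₁ = (272 - 20 - q₂)/2
Reaction: q₂ = (272 - 30 - q₁)/2
Solve simultaneously:
q₁* = (272 - 2×20 + 30)/3 = 87.33
q₂* = (272 - 2×30 + 20)/3 = 77.33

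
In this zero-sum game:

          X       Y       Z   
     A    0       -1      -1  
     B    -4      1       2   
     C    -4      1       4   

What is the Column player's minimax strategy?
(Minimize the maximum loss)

Column should play X, value = 0

Work:
Column player minimizes Row's maximum payoff:
Column X: max payoff to Row = 0
Column Y: max payoff to Row = 1
Column Z: max payoff to Row = 4
Minimum is 0, achieved by column X.
Minimax strategy: X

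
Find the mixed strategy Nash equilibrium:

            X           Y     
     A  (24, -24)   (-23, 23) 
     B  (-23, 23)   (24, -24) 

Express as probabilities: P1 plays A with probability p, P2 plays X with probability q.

p = 0.5, q = 0.5

Work:
Find probabilities that make opponent indifferent:
P2 chooses q to make P1 indifferent between A and B
P1 chooses p to make P2 indifferent between X and Y
Mixed NE: P1 plays (A: 0.5, B: 0.5), P2 plays (X: 0.5, Y: 0.5)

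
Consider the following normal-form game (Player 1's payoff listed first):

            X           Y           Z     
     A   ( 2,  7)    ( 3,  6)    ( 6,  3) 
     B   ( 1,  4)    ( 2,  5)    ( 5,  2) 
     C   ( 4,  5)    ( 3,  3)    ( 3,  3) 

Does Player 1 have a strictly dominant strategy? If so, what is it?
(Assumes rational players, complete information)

No strictly dominant strategy exists for Player 1

Work:
A strategy strictly dominates another if it gives a strictly higher payoff against every opponent action. Compare each pair of P1's strategies column-by-column:
  A vs B: [2 vs 1, 3 vs 2, 6 vs 5] → A strictly dominates B
  A vs C: [2 vs 4, 3 vs 3, 6 vs 3] → A does not strictly dominate C (column X: 2 ≤ 4)
  B vs A: [1 vs 2, 2 vs 3, 5 vs 6] → B does not strictly dominate A (column X: 1 ≤ 2)
  B vs C: [1 vs 4, 2 vs 3, 5 vs 3] → B does not strictly dominate C (column X: 1 ≤ 4)
  C vs A: [4 vs 2, 3 vs 3, 3 vs 6] → C does not strictly dominate A (column Y: 3 ≤ 3)
  C vs B: [4 vs 1, 3 vs 2, 3 vs 5] → C does not strictly dominate B (column Z: 3 ≤ 5)
No single strategy strictly dominates all others → no strictly dominant strategy.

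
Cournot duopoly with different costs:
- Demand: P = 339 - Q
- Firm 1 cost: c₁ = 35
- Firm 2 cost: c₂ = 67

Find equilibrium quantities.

q₁* = 112.0, q₂* = 80.0

Work:
Reaction: q₁ = (339 - 35 - q₂)/2
Reaction: q₂ = (339 - 67 - q₁)/2
Solve simultaneously:
q₁* = (339 - 2×35 + 67)/3 = 112.0
q₂* = (339 - 2×67 + 35)/3 = 80.0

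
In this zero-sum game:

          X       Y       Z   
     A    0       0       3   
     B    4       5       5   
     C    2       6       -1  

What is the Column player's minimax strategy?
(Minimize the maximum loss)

Column should play X, value = 4

Work:
Column player minimizes Row's maximum payoff:
Column X: max payoff to Row = 4
Column Y: max payoff to Row = 6
Column Z: max payoff to Row = 5
Minimum is 4, achieved by column X.
Minimax strategy: X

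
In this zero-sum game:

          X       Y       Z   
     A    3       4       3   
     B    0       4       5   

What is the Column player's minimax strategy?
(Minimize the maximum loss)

Column should play X, value = 3

Work:
Column player minimizes Row's maximum payoff:
Column X: max payoff to Row = 3
Column Y: max payoff to Row = 4
Column Z: max payoff to Row = 5
Minimum is 3, achieved by column X.
Minimax strategy: X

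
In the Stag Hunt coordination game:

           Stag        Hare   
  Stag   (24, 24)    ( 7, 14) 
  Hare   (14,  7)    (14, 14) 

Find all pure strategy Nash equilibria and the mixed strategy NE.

Pure NE: (Stag, Stag) and (Hare, Hare); Mixed NE: p = 0.4118, q = 0.4118

Work:
Check pure NE:
(Stag, Stag): (24, 24) - no unilateral deviation beneficial
(Hare, Hare): (14, 14) - no unilateral deviation beneficial
Mixed NE: P1 plays Stag with p = 0.4118, P2 plays Stag with q = 0.4118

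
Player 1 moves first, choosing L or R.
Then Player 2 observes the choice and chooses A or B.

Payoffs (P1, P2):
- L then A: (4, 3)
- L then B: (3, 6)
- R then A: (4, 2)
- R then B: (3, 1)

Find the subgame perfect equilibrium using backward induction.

P1 plays R, P2 plays B after L and A after R; Payoff (4, 2)

Work:
Backward induction:
After L: P2 chooses B → P1 gets 3
After R: P2 chooses A → P1 gets 4
P1 chooses R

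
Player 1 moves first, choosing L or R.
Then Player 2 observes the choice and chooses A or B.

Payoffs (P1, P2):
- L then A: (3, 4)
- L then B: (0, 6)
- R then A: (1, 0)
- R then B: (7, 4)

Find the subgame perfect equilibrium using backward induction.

P1 plays R, P2 plays B after L and B after R; Payoff (7, 4)

Work:
Backward induction:
After L: P2 chooses B → P1 gets 0
After R: P2 chooses B → P1 gets 7
P1 chooses R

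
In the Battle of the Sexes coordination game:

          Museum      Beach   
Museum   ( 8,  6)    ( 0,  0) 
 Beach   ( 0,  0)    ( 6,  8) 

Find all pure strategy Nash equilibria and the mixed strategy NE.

Pure NE: (Museum, Museum) and (Beach, Beach); Mixed NE: p = 0.5714, q = 0.4286

Work:
Check pure NE:
(Museum, Museum): (8, 6) - no unilateral deviation beneficial
(Beach, Beach): (6, 8) - no unilateral deviation beneficial
Mixed NE: P1 plays Museum with p = 0.5714, P2 plays Museum with q = 0.4286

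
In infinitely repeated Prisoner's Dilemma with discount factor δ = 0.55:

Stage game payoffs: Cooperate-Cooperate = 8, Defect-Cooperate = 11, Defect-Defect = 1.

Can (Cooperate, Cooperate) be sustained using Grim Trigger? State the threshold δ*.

δ* = 0.3; since δ = 0.55 ≥ 0.3, cooperation can be sustained

Work:
For Grim Trigger:
Cooperate forever: 8/(1-δ)
Defect then punished: 11 + 1·δ/(1-δ)
Need: 8/(1-δ) ≥ 11 + 1·δ/(1-δ)
Solving: δ ≥ (T-R)/(T-P) = (11-8)/(11-1) = 0.3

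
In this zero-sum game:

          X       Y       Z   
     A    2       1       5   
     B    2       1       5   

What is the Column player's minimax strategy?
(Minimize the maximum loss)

Column should play Y, value = 1

Work:
Column player minimizes Row's maximum payoff:
Column X: max payoff to Row = 2
Column Y: max payoff to Row = 1
Column Z: max payoff to Row = 5
Minimum is 1, achieved by column Y.
Minimax strategy: Y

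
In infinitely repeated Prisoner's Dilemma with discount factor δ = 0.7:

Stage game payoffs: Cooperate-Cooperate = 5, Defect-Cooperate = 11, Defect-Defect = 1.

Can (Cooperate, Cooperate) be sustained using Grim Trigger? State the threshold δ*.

δ* = 0.6; since δ = 0.7 ≥ 0.6, cooperation can be sustained

Work:
For Grim Trigger:
Cooperate forever: 5/(1-δ)
Defect then punished: 11 + 1·δ/(1-δ)
Need: 5/(1-δ) ≥ 11 + 1·δ/(1-δ)
Solving: δ ≥ (T-R)/(T-P) = (11-5)/(11-1) = 0.6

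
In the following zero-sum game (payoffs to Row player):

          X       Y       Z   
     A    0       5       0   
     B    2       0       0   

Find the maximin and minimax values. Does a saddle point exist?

Maximin = 0, Minimax = 0, Saddle: True

Work:
Row minimums: [0, 0] → maximin = 0
Column maximums: [2, 5, 0] → minimax = 0
Saddle point exists! Game value = 0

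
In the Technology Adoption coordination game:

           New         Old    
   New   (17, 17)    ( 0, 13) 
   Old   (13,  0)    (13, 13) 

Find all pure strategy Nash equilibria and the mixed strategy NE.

Pure NE: (New, New) and (Old, Old); Mixed NE: p = 0.7647, q = 0.7647

Work:
Check pure NE:
(New, New): (17, 17) - no unilateral deviation beneficial
(Old, Old): (13, 13) - no unilateral deviation beneficial
Mixed NE: P1 plays New with p = 0.7647, P2 plays New with q = 0.7647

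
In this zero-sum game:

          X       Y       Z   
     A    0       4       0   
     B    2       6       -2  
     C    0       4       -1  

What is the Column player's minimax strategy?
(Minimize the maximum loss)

Column should play Z, value = 0

Work:
Column player minimizes Row's maximum payoff:
Column X: max payoff to Row = 2
Column Y: max payoff to Row = 6
Column Z: max payoff to Row = 0
Minimum is 0, achieved by column Z.
Minimax strategy: Z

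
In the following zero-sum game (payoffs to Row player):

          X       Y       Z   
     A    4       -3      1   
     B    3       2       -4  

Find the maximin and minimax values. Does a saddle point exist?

Maximin = -3, Minimax = 1, Saddle: False

Work:
Row minimums: [-3, -4] → maximin = -3
Column maximums: [4, 2, 1] → minimax = 1
No saddle point (maximin ≠ minimax). Mixed strategy needed.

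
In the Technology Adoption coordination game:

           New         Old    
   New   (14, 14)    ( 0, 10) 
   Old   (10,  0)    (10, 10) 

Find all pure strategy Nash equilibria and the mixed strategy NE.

Pure NE: (New, New) and (Old, Old); Mixed NE: p = 0.7143, q = 0.7143

Work:
Check pure NE:
(New, New): (14, 14) - no unilateral deviation beneficial
(Old, Old): (10, 10) - no unilateral deviation beneficial
Mixed NE: P1 plays New with p = 0.7143, P2 plays New with q = 0.7143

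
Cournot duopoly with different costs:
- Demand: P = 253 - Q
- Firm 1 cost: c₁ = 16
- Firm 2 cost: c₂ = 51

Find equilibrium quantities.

q₁* = 90.67, q₂* = 55.67

Work:
Reaction: q₁ = (253 - 16 - q₂)/2
Reaction: q₂ = (253 - 51 - q₁)/2
Solve simultaneously:
q₁* = (253 - 2×16 + 51)/3 = 90.67
q₂* = (253 - 2×51 + 16)/3 = 55.67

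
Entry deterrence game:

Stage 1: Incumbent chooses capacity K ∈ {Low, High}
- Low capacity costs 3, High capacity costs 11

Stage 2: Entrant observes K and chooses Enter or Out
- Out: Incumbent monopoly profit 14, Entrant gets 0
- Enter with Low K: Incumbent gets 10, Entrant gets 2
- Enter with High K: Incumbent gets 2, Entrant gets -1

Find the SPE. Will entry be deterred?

SPE: (Low, Enter|Low, Out|High); Entry not deterred. Incumbent net profit = 7, Entrant gets 2

Work:
After Low K: Entrant enters (2 > 0)
After High K: Entrant stays out (-1 < 0)
Incumbent: Low → 10−3=7, High → 14−11=3
Incumbent chooses Low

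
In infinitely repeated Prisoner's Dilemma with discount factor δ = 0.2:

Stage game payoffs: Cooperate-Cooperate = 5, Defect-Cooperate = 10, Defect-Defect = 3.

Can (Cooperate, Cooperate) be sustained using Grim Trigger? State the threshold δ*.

δ* = 0.7143; since δ = 0.2 < 0.7143, cooperation cannot be sustained

Work:
For Grim Trigger:
Cooperate forever: 5/(1-δ)
Defect then punished: 10 + 3·δ/(1-δ)
Need: 5/(1-δ) ≥ 10 + 3·δ/(1-δ)
Solving: δ ≥ (T-R)/(T-P) = (10-5)/(10-3) = 0.7143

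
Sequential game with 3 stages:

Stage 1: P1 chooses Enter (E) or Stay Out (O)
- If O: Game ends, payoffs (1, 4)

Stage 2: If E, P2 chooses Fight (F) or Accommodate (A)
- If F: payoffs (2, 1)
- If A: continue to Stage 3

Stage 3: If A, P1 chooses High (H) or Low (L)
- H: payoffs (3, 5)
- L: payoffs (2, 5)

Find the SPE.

SPE: (E, A, H); Outcome (3, 5)

Work:
Stage 3: P1 chooses H (3 vs 2)
Stage 2: P2: F->1, A->5 (anticipating H). Choose A
Stage 1: P1: O->1, E->3 (anticipating A, H). Choose E
SPE path: E -> A -> H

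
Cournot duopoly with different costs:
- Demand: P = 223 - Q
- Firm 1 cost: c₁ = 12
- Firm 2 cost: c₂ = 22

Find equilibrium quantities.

q₁* = 73.67, q₂* = 63.67

Work:
Reaction: q₁ = (223 - 12 - q₂)/2
Reaction: q₂ = (223 - 22 - q₁)/2
Solve simultaneously:
q₁* = (223 - 2×12 + 22)/3 = 73.67
q₂* = (223 - 2×22 + 12)/3 = 63.67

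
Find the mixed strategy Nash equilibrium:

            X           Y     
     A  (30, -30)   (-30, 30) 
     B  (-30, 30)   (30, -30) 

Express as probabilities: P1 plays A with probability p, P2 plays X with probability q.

p = 0.5, q = 0.5

Work:
Find probabilities that make opponent indifferent:
P2 chooses q to make P1 indifferent between A and B
P1 chooses p to make P2 indifferent between X and Y
Mixed NE: P1 plays (A: 0.5, B: 0.5), P2 plays (X: 0.5, Y: 0.5)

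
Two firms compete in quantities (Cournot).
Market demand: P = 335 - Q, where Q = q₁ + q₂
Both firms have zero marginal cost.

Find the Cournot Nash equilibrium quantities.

q₁* = q₂* = 111.67; P* = 111.67

Work:
Profit: π_i = P·q_i = (a - q_i - q_j)·q_i
FOC: ∂π_i/∂q_i = a - 2q_i - q_j = 0
Reaction function: q_i = (335 - q_j)/2
Symmetry: q* = 335/3 = 111.67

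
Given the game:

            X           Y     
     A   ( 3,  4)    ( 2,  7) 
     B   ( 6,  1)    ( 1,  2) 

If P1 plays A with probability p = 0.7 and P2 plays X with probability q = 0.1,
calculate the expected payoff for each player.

E[P1] = 1.92, E[P2] = 5.26

Work:
E[P1] = p·q·π₁(A,X) + p·(1-q)·π₁(A,Y) + (1-p)·q·π₁(B,X) + (1-p)·(1-q)·π₁(B,Y)
= 0.7·0.1·3 + 0.7·0.9·2 + 0.3·0.1·6 + 0.3·0.9·1
= 1.92

E[P2] = 5.26 (similar calculation)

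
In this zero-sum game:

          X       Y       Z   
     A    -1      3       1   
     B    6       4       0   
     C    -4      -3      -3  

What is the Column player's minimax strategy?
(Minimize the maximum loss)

Column should play Z, value = 1

Work:
Column player minimizes Row's maximum payoff:
Column X: max payoff to Row = 6
Column Y: max payoff to Row = 4
Column Z: max payoff to Row = 1
Minimum is 1, achieved by column Z.
Minimax strategy: Z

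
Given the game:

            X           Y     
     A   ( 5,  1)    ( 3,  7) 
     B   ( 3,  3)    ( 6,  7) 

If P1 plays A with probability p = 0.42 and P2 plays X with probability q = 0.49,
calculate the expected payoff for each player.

E[P1] = 4.299, E[P2] = 4.6284

Work:
E[P1] = p·q·π₁(A,X) + p·(1-q)·π₁(A,Y) + (1-p)·q·π₁(B,X) + (1-p)·(1-q)·π₁(B,Y)
= 0.42·0.49·5 + 0.42·0.51·3 + 0.58·0.49·3 + 0.58·0.51·6
= 4.299

E[P2] = 4.6284 (similar calculation)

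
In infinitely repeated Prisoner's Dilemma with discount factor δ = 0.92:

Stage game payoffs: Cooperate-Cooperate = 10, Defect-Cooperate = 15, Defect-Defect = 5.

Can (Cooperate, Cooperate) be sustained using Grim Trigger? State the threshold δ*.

δ* = 0.5; since δ = 0.92 ≥ 0.5, cooperation can be sustained

Work:
For Grim Trigger:
Cooperate forever: 10/(1-δ)
Defect then punished: 15 + 5·δ/(1-δ)
Need: 10/(1-δ) ≥ 15 + 5·δ/(1-δ)
Solving: δ ≥ (T-R)/(T-P) = (15-10)/(15-5) = 0.5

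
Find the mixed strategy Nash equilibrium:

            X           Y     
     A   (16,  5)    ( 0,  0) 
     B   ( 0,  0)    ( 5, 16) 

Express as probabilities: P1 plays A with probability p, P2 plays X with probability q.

p = 0.7619, q = 0.2381

Work:
Find probabilities that make opponent indifferent:
P2 chooses q to make P1 indifferent between A and B
P1 chooses p to make P2 indifferent between X and Y
Mixed NE: P1 plays (A: 0.7619, B: 0.2381), P2 plays (X: 0.2381, Y: 0.7619)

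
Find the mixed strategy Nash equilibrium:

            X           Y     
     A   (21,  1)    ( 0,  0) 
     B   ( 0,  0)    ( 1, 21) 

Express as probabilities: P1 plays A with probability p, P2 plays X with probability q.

p = 0.9545, q = 0.0455

Work:
Find probabilities that make opponent indifferent:
P2 chooses q to make P1 indifferent between A and B
P1 chooses p to make P2 indifferent between X and Y
Mixed NE: P1 plays (A: 0.9545, B: 0.0455), P2 plays (X: 0.0455, Y: 0.9545)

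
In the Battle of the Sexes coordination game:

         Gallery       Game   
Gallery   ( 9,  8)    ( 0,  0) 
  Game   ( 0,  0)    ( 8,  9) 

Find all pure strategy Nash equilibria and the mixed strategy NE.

Pure NE: (Gallery, Gallery) and (Game, Game); Mixed NE: p = 0.5294, q = 0.4706

Work:
Check pure NE:
(Gallery, Gallery): (9, 8) - no unilateral deviation beneficial
(Game, Game): (8, 9) - no unilateral deviation beneficial
Mixed NE: P1 plays Gallery with p = 0.5294, P2 plays Gallery with q = 0.4706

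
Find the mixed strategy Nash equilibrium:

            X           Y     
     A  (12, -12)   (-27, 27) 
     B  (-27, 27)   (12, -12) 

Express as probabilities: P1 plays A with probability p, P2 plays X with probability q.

p = 0.5, q = 0.5

Work:
Find probabilities that make opponent indifferent:
P2 chooses q to make P1 indifferent between A and B
P1 chooses p to make P2 indifferent between X and Y
Mixed NE: P1 plays (A: 0.5, B: 0.5), P2 plays (X: 0.5, Y: 0.5)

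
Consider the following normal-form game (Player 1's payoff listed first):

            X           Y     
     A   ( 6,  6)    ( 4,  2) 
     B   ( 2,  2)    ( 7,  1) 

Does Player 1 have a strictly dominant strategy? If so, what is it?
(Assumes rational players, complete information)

No strictly dominant strategy exists for Player 1

Work:
A strategy strictly dominates another if it gives a strictly higher payoff against every opponent action. Compare each pair of P1's strategies column-by-column:
  A vs B: [6 vs 2, 4 vs 7] → A does not strictly dominate B (column Y: 4 ≤ 7)
  B vs A: [2 vs 6, 7 vs 4] → B does not strictly dominate A (column X: 2 ≤ 6)
No single strategy strictly dominates all others → no strictly dominant strategy.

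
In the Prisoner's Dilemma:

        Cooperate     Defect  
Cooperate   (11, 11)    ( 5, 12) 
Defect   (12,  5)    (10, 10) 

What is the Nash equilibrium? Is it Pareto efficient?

(Defect, Defect) is NE; not Pareto efficient

Work:
Defect dominates Cooperate for both players:
If P2 cooperates: Defect (12) > Cooperate (11)
If P2 defects: Defect (10) > Cooperate (5)
NE: (Defect, Defect) with payoff (10, 10)
But (Cooperate, Cooperate) = (11, 11) Pareto dominates (10, 10)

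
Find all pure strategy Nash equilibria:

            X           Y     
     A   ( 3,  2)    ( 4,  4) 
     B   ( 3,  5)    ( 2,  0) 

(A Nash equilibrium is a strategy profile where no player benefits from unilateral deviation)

Nash equilibrium: (A, Y), (B, X)

Work:
Best responses:
  P1 vs X: payoffs [3, 3] → best response A/B (payoff 3)
  P1 vs Y: payoffs [4, 2] → best response A (payoff 4)
  P2 vs A: payoffs [2, 4] → best response Y (payoff 4)
  P2 vs B: payoffs [5, 0] → best response X (payoff 5)
Mutual best responses: (A,Y), (B,X) → Nash equilibria.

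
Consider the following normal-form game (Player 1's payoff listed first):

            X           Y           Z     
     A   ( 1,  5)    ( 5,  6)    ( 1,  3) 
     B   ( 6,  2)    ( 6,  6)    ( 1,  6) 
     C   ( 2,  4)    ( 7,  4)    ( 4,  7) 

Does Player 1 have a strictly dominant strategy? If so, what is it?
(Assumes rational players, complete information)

No strictly dominant strategy exists for Player 1

Work:
A strategy strictly dominates another if it gives a strictly higher payoff against every opponent action. Compare each pair of P1's strategies column-by-column:
  A vs B: [1 vs 6, 5 vs 6, 1 vs 1] → A does not strictly dominate B (column X: 1 ≤ 6)
  A vs C: [1 vs 2, 5 vs 7, 1 vs 4] → A does not strictly dominate C (column X: 1 ≤ 2)
  B vs A: [6 vs 1, 6 vs 5, 1 vs 1] → B does not strictly dominate A (column Z: 1 ≤ 1)
  B vs C: [6 vs 2, 6 vs 7, 1 vs 4] → B does not strictly dominate C (column Y: 6 ≤ 7)
  C vs A: [2 vs 1, 7 vs 5, 4 vs 1] → C strictly dominates A
  C vs B: [2 vs 6, 7 vs 6, 4 vs 1] → C does not strictly dominate B (column X: 2 ≤ 6)
No single strategy strictly dominates all others → no strictly dominant strategy.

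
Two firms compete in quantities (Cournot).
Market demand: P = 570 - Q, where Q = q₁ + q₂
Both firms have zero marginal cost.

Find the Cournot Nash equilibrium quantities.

q₁* = q₂* = 190.0; P* = 190.0

Work:
Profit: π_i = P·q_i = (a - q_i - q_j)·q_i
FOC: ∂π_i/∂q_i = a - 2q_i - q_j = 0
Reaction function: q_i = (570 - q_j)/2
Symmetry: q* = 570/3 = 190.0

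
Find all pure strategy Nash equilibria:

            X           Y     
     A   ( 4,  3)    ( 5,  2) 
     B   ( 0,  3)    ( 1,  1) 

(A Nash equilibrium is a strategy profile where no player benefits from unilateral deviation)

Nash equilibrium: (A, X)

Work:
Best responses:
  P1 vs X: payoffs [4, 0] → best response A (payoff 4)
  P1 vs Y: payoffs [5, 1] → best response A (payoff 5)
  P2 vs A: payoffs [3, 2] → best response X (payoff 3)
  P2 vs B: payoffs [3, 1] → best response X (payoff 3)
Mutual best responses: (A,X) → Nash equilibria.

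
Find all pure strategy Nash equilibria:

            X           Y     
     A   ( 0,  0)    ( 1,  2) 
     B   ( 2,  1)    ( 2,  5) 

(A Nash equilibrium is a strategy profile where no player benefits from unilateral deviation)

Nash equilibrium: (B, Y)

Work:
Best responses:
  P1 vs X: payoffs [0, 2] → best response B (payoff 2)
  P1 vs Y: payoffs [1, 2] → best response B (payoff 2)
  P2 vs A: payoffs [0, 2] → best response Y (payoff 2)
  P2 vs B: payoffs [1, 5] → best response Y (payoff 5)
Mutual best responses: (B,Y) → Nash equilibria.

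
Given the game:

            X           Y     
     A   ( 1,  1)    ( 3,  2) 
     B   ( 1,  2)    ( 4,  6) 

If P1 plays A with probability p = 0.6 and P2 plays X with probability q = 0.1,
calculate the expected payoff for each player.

E[P1] = 3.16, E[P2] = 3.38

Work:
E[P1] = p·q·π₁(A,X) + p·(1-q)·π₁(A,Y) + (1-p)·q·π₁(B,X) + (1-p)·(1-q)·π₁(B,Y)
= 0.6·0.1·1 + 0.6·0.9·3 + 0.4·0.1·1 + 0.4·0.9·4
= 3.16

E[P2] = 3.38 (similar calculation)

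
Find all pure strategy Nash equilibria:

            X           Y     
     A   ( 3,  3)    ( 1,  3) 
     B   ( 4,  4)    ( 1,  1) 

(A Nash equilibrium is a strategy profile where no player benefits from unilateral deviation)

Nash equilibrium: (A, Y), (B, X)

Work:
Best responses:
  P1 vs X: payoffs [3, 4] → best response B (payoff 4)
  P1 vs Y: payoffs [1, 1] → best response A/B (payoff 1)
  P2 vs A: payoffs [3, 3] → best response X/Y (payoff 3)
  P2 vs B: payoffs [4, 1] → best response X (payoff 4)
Mutual best responses: (A,Y), (B,X) → Nash equilibria.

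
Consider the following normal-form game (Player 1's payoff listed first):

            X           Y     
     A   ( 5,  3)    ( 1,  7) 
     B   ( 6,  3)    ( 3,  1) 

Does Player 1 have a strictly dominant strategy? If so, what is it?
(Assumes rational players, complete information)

Yes, Player 1's strictly dominant strategy is B

Work:
A strategy strictly dominates another if it gives a strictly higher payoff against every opponent action. Compare each pair of P1's strategies column-by-column:
  A vs B: [5 vs 6, 1 vs 3] → A does not strictly dominate B (column X: 5 ≤ 6)
  B vs A: [6 vs 5, 3 vs 1] → B strictly dominates A
B strictly dominates every other strategy → strictly dominant.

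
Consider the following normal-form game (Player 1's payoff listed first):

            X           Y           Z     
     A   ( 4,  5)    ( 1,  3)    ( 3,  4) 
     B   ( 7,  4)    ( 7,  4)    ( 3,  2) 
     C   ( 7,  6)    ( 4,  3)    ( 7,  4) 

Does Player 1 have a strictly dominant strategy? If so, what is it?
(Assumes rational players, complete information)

No strictly dominant strategy exists for Player 1

Work:
A strategy strictly dominates another if it gives a strictly higher payoff against every opponent action. Compare each pair of P1's strategies column-by-column:
  A vs B: [4 vs 7, 1 vs 7, 3 vs 3] → A does not strictly dominate B (column X: 4 ≤ 7)
  A vs C: [4 vs 7, 1 vs 4, 3 vs 7] → A does not strictly dominate C (column X: 4 ≤ 7)
  B vs A: [7 vs 4, 7 vs 1, 3 vs 3] → B does not strictly dominate A (column Z: 3 ≤ 3)
  B vs C: [7 vs 7, 7 vs 4, 3 vs 7] → B does not strictly dominate C (column X: 7 ≤ 7)
  C vs A: [7 vs 4, 4 vs 1, 7 vs 3] → C strictly dominates A
  C vs B: [7 vs 7, 4 vs 7, 7 vs 3] → C does not strictly dominate B (column X: 7 ≤ 7)
No single strategy strictly dominates all others → no strictly dominant strategy.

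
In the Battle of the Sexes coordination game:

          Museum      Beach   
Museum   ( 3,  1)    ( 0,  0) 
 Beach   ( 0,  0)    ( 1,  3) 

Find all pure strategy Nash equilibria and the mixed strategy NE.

Pure NE: (Museum, Museum) and (Beach, Beach); Mixed NE: p = 0.75, q = 0.25

Work:
Check pure NE:
(Museum, Museum): (3, 1) - no unilateral deviation beneficial
(Beach, Beach): (1, 3) - no unilateral deviation beneficial
Mixed NE: P1 plays Museum with p = 0.75, P2 plays Museum with q = 0.25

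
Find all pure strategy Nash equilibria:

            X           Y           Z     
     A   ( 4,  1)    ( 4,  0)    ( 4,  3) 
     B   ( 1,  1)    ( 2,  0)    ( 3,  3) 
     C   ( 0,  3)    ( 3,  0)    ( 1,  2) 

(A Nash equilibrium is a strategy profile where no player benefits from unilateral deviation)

Nash equilibrium: (A, Z)

Work:
Best responses:
  P1 vs X: payoffs [4, 1, 0] → best response A (payoff 4)
  P1 vs Y: payoffs [4, 2, 3] → best response A (payoff 4)
  P1 vs Z: payoffs [4, 3, 1] → best response A (payoff 4)
  P2 vs A: payoffs [1, 0, 3] → best response Z (payoff 3)
  P2 vs B: payoffs [1, 0, 3] → best response Z (payoff 3)
  P2 vs C: payoffs [3, 0, 2] → best response X (payoff 3)
Mutual best responses: (A,Z) → Nash equilibria.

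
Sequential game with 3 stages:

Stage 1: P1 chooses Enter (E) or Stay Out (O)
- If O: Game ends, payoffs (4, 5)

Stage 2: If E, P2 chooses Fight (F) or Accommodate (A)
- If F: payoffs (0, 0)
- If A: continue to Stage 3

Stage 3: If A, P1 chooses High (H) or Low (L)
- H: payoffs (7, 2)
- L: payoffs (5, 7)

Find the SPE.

SPE: (E, A, H); Outcome (7, 2)

Work:
Stage 3: P1 chooses H (7 vs 5)
Stage 2: P2: F->0, A->2 (anticipating H). Choose A
Stage 1: P1: O->4, E->7 (anticipating A, H). Choose E
SPE path: E -> A -> H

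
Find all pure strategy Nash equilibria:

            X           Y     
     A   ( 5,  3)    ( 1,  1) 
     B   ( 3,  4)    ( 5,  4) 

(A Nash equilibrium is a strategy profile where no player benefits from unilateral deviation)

Nash equilibrium: (A, X), (B, Y)

Work:
Best responses:
  P1 vs X: payoffs [5, 3] → best response A (payoff 5)
  P1 vs Y: payoffs [1, 5] → best response B (payoff 5)
  P2 vs A: payoffs [3, 1] → best response X (payoff 3)
  P2 vs B: payoffs [4, 4] → best response X/Y (payoff 4)
Mutual best responses: (A,X), (B,Y) → Nash equilibria.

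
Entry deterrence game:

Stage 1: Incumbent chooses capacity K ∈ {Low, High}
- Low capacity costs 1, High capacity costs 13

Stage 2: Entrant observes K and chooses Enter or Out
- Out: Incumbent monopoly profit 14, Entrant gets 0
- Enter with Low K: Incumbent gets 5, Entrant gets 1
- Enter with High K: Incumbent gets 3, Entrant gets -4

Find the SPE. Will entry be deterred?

SPE: (Low, Enter|Low, Out|High); Entry not deterred. Incumbent net profit = 4, Entrant gets 1

Work:
After Low K: Entrant enters (1 > 0)
After High K: Entrant stays out (-4 < 0)
Incumbent: Low → 5−1=4, High → 14−13=1
Incumbent chooses Low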